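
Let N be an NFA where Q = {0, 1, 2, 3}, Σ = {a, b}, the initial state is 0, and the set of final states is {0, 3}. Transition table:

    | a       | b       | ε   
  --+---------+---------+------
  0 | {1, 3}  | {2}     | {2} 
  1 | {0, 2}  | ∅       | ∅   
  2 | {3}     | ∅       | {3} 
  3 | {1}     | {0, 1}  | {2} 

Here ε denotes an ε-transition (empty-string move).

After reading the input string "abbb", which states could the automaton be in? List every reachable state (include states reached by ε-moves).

Start: ε-closure({0}) = {0, 2, 3}.
Read 'a': 0→{1, 3}, 2→{3}, 3→{1}; union {1, 3}; ε-closure = {1, 2, 3}.
Read 'b': 1→∅, 2→∅, 3→{0, 1}; union {0, 1}; ε-closure = {0, 1, 2, 3}.
Read 'b': 0→{2}, 1→∅, 2→∅, 3→{0, 1}; union {0, 1, 2}; ε-closure = {0, 1, 2, 3}.
Read 'b': 0→{2}, 1→∅, 2→∅, 3→{0, 1}; union {0, 1, 2}; ε-closure = {0, 1, 2, 3}.

{0, 1, 2, 3}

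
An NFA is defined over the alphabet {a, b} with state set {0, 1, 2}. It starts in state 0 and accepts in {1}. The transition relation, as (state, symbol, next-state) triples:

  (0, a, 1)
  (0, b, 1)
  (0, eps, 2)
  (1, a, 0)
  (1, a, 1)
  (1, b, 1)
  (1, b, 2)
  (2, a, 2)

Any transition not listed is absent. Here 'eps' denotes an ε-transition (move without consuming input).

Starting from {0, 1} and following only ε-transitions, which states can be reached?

Begin with {0, 1}.
ε-move 0 → 2; add 2.

{0, 1, 2}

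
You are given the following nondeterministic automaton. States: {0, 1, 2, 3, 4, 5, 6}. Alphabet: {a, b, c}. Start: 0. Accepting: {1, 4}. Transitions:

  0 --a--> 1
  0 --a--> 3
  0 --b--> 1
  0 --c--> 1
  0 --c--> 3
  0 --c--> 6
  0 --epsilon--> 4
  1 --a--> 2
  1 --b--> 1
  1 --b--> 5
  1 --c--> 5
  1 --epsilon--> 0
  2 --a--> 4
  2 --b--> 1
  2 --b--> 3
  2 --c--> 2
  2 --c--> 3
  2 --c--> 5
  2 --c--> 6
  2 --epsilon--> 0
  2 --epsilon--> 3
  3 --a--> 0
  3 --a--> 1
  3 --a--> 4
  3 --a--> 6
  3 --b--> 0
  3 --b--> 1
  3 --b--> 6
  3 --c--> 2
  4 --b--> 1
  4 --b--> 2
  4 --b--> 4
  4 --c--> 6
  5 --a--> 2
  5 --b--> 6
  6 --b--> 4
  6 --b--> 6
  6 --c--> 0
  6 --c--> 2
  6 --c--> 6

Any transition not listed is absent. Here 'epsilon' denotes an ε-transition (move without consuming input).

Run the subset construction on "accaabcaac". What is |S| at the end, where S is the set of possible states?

Start: ε-closure({0}) = {0, 4}.
Read 'a': 0→{1, 3}, 4→∅; union {1, 3}; ε-closure = {0, 1, 3, 4}.
Read 'c': 0→{1, 3, 6}, 1→{5}, 3→{2}, 4→{6}; union {1, 2, 3, 5, 6}; ε-closure = {0, 1, 2, 3, 4, 5, 6}.
Read 'c': 0→{1, 3, 6}, 1→{5}, 2→{2, 3, 5, 6}, 3→{2}, 4→{6}, 5→∅, 6→{0, 2, 6}; union {0, 1, 2, 3, 5, 6}; ε-closure = {0, 1, 2, 3, 4, 5, 6}.
Read 'a': 0→{1, 3}, 1→{2}, 2→{4}, 3→{0, 1, 4, 6}, 4→∅, 5→{2}, 6→∅; now {0, 1, 2, 3, 4, 6}.
Read 'a': 0→{1, 3}, 1→{2}, 2→{4}, 3→{0, 1, 4, 6}, 4→∅, 6→∅; now {0, 1, 2, 3, 4, 6}.
Read 'b': 0→{1}, 1→{1, 5}, 2→{1, 3}, 3→{0, 1, 6}, 4→{1, 2, 4}, 6→{4, 6}; now {0, 1, 2, 3, 4, 5, 6}.
Read 'c': 0→{1, 3, 6}, 1→{5}, 2→{2, 3, 5, 6}, 3→{2}, 4→{6}, 5→∅, 6→{0, 2, 6}; union {0, 1, 2, 3, 5, 6}; ε-closure = {0, 1, 2, 3, 4, 5, 6}.
Read 'a': 0→{1, 3}, 1→{2}, 2→{4}, 3→{0, 1, 4, 6}, 4→∅, 5→{2}, 6→∅; now {0, 1, 2, 3, 4, 6}.
Read 'a': 0→{1, 3}, 1→{2}, 2→{4}, 3→{0, 1, 4, 6}, 4→∅, 6→∅; now {0, 1, 2, 3, 4, 6}.
Read 'c': 0→{1, 3, 6}, 1→{5}, 2→{2, 3, 5, 6}, 3→{2}, 4→{6}, 6→{0, 2, 6}; union {0, 1, 2, 3, 5, 6}; ε-closure = {0, 1, 2, 3, 4, 5, 6}.
That set has 7 states.

7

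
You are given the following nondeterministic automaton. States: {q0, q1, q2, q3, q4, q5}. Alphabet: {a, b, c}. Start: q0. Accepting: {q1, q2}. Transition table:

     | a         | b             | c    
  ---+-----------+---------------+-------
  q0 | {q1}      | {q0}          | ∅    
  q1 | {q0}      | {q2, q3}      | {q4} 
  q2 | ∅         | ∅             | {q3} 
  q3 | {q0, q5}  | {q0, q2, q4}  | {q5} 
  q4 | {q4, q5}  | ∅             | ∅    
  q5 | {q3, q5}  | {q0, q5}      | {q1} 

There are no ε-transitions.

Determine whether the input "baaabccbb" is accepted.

Start in {q0}.
Read 'b': {q0} → {q0}.
Read 'a': {q0} → {q1}.
Read 'a': {q1} → {q0}.
Read 'a': {q0} → {q1}.
Read 'b': {q1} → {q2, q3}.
Read 'c': {q2, q3} → {q3, q5}.
Read 'c': {q3, q5} → {q1, q5}.
Read 'b': {q1, q5} → {q0, q2, q3, q5}.
Read 'b': {q0, q2, q3, q5} → {q0, q2, q4, q5}.
The final set {q0, q2, q4, q5} contains the accepting state q2.

Yes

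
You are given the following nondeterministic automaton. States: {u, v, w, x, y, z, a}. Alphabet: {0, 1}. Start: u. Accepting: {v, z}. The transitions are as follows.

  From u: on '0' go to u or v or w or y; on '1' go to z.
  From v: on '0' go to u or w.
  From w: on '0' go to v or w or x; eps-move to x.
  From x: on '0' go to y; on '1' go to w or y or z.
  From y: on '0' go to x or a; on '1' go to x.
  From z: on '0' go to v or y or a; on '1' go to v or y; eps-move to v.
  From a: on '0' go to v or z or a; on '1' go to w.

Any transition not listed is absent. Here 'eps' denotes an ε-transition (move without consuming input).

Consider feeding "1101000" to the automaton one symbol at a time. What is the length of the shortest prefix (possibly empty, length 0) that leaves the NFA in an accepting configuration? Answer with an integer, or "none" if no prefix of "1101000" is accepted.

Start in {u}.
Read '1': u→{z}; union {z}; ε-closure = {v, z}.
None of the earlier sets intersect F, but {v, z} does.

1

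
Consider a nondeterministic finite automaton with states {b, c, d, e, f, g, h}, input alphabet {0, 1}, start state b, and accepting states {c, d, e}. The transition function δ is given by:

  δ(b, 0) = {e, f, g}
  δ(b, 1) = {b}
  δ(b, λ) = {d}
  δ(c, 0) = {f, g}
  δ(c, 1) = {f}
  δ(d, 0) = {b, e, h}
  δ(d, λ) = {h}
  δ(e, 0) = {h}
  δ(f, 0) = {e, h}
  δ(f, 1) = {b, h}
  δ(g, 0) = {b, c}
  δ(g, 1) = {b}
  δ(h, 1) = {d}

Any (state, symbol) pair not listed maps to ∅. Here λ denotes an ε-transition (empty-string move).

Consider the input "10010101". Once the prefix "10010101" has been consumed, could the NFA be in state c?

No

Start: ε-closure({b}) = {b, d, h}.
Read '1': b→{b}, d→∅, h→{d}; union {b, d}; ε-closure = {b, d, h}.
Read '0': b→{e, f, g}, d→{b, e, h}, h→∅; union {b, e, f, g, h}; ε-closure = {b, d, e, f, g, h}.
Read '0': b→{e, f, g}, d→{b, e, h}, e→{h}, f→{e, h}, g→{b, c}, h→∅; union {b, c, e, f, g, h}; ε-closure = {b, c, d, e, f, g, h}.
Read '1': b→{b}, c→{f}, d→∅, e→∅, f→{b, h}, g→{b}, h→{d}; now {b, d, f, h}.
Read '0': b→{e, f, g}, d→{b, e, h}, f→{e, h}, h→∅; union {b, e, f, g, h}; ε-closure = {b, d, e, f, g, h}.
Read '1': b→{b}, d→∅, e→∅, f→{b, h}, g→{b}, h→{d}; now {b, d, h}.
Read '0': b→{e, f, g}, d→{b, e, h}, h→∅; union {b, e, f, g, h}; ε-closure = {b, d, e, f, g, h}.
Read '1': b→{b}, d→∅, e→∅, f→{b, h}, g→{b}, h→{d}; now {b, d, h}.
State c is not in {b, d, h}.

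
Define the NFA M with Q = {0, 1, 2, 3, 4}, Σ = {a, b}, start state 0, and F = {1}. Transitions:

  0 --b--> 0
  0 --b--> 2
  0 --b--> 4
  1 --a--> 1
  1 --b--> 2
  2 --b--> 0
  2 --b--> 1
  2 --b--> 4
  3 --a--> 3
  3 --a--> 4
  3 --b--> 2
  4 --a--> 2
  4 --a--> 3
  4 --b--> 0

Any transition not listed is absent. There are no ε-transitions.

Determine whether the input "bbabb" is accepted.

Start in {0}.
Read 'b': {0} → {0, 2, 4}.
Read 'b': {0, 2, 4} → {0, 1, 2, 4}.
Read 'a': {0, 1, 2, 4} → {1, 2, 3}.
Read 'b': {1, 2, 3} → {0, 1, 2, 4}.
Read 'b': {0, 1, 2, 4} → {0, 1, 2, 4}.
The final set {0, 1, 2, 4} contains the accepting state 1.

Yes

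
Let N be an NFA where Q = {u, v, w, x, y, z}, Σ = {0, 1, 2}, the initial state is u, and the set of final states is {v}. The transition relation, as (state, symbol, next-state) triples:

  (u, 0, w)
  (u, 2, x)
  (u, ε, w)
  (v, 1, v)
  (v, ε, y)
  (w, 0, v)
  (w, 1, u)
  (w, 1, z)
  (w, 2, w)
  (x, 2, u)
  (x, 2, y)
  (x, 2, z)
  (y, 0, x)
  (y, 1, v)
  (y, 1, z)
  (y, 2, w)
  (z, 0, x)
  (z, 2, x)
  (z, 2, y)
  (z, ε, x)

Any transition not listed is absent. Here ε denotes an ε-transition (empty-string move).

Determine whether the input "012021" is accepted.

Yes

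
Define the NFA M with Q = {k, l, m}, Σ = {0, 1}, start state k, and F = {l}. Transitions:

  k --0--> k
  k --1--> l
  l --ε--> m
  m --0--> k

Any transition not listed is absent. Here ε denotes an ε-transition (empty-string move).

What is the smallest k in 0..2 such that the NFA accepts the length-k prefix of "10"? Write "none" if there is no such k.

1

Start in {k}.
Read '1': {k} → {l, m}.
None of the earlier sets intersect F, but {l, m} does.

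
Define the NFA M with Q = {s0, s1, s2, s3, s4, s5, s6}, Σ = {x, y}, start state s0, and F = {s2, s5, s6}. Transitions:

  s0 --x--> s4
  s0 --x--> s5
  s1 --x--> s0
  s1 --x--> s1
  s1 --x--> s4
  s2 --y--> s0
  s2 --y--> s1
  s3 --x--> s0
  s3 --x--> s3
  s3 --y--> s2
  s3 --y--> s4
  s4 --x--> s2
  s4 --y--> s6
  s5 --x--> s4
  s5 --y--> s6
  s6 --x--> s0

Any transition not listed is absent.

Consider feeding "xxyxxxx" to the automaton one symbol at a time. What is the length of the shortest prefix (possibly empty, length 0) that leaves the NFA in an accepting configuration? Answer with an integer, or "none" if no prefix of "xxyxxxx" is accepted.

Start in {s0}.
Read 'x': {s0} → {s4, s5}.
None of the earlier sets intersect F, but {s4, s5} does.

1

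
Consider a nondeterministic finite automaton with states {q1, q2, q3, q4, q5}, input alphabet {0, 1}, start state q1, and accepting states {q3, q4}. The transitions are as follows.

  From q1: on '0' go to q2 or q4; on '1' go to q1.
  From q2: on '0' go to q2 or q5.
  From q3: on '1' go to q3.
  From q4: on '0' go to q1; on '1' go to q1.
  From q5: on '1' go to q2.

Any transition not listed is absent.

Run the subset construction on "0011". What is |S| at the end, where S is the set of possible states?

1

Start in {q1}.
Read '0': q1→{q2, q4}; now {q2, q4}.
Read '0': q2→{q2, q5}, q4→{q1}; now {q1, q2, q5}.
Read '1': q1→{q1}, q2→∅, q5→{q2}; now {q1, q2}.
Read '1': q1→{q1}, q2→∅; now {q1}.
That set has 1 state.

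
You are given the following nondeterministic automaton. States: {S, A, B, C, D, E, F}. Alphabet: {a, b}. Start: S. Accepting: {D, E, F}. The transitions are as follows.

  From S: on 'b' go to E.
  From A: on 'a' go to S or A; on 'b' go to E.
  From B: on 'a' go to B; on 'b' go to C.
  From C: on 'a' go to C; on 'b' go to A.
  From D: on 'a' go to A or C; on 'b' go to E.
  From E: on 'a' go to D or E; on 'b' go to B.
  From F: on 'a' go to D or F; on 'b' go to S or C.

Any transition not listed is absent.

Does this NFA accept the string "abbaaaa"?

Start in {S}.
Read 'a': {S} → ∅.
The set is empty and remains empty for the remaining 6 symbols.
The final set ∅ contains no accepting state.

No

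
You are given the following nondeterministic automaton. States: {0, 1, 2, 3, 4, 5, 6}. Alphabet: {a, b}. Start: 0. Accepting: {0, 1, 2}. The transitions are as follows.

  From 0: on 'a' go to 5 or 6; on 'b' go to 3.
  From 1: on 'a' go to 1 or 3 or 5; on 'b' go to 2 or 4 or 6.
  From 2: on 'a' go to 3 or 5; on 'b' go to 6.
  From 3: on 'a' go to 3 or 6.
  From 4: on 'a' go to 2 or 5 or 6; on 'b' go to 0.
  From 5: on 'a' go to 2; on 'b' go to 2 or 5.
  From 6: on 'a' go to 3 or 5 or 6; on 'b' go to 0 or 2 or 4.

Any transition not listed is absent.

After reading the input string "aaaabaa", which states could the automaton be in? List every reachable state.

{2, 3, 5, 6}

Start in {0}.
Read 'a': {0} → {5, 6}.
Read 'a': {5, 6} → {2, 3, 5, 6}.
Read 'a': {2, 3, 5, 6} → {2, 3, 5, 6}.
Read 'a': {2, 3, 5, 6} → {2, 3, 5, 6}.
Read 'b': {2, 3, 5, 6} → {0, 2, 4, 5, 6}.
Read 'a': {0, 2, 4, 5, 6} → {2, 3, 5, 6}.
Read 'a': {2, 3, 5, 6} → {2, 3, 5, 6}.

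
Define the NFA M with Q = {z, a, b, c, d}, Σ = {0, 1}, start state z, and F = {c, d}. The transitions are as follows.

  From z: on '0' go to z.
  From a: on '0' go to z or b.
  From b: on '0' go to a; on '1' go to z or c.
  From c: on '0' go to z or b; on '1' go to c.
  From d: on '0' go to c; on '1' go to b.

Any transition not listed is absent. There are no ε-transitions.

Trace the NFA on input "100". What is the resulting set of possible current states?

Start in {z}.
Read '1': z→∅; now ∅.
The set is empty and remains empty for the remaining 2 symbols.

∅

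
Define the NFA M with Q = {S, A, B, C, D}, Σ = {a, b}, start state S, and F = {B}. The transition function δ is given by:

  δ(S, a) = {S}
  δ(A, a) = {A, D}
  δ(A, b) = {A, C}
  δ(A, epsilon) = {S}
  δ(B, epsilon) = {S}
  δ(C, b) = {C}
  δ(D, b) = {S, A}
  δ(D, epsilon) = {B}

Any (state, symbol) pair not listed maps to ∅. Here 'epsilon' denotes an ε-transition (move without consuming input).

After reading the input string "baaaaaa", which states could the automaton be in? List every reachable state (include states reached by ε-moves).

Start in {S}.
Read 'b': S→∅; now ∅.
The set is empty and remains empty for the remaining 6 symbols.

∅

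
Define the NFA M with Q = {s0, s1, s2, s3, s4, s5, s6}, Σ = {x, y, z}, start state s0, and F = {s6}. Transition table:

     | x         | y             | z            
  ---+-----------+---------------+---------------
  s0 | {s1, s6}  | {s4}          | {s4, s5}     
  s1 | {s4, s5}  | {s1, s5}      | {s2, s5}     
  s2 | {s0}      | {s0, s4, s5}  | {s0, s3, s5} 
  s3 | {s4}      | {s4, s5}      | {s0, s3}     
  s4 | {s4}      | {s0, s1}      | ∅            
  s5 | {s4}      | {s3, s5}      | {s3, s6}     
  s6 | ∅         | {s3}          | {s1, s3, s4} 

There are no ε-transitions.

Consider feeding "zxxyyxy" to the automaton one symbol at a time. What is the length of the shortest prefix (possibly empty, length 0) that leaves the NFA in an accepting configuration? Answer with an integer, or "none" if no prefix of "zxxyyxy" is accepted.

none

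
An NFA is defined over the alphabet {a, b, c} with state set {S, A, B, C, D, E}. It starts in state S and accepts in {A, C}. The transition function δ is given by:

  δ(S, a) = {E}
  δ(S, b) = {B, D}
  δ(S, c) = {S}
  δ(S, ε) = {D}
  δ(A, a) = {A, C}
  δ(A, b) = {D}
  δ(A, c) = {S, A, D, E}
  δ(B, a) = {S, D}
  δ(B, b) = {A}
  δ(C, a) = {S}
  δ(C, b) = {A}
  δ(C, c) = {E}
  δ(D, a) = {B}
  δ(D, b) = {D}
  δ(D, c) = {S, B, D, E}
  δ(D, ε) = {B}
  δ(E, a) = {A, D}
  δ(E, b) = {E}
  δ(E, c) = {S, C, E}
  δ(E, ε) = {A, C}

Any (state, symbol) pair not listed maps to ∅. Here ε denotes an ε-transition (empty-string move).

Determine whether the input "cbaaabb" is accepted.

Yes

Start: ε-closure({S}) = {S, B, D}.
Read 'c': S→{S}, B→∅, D→{S, B, D, E}; union {S, B, D, E}; ε-closure = {S, A, B, C, D, E}.
Read 'b': S→{B, D}, A→{D}, B→{A}, C→{A}, D→{D}, E→{E}; union {A, B, D, E}; ε-closure = {A, B, C, D, E}.
Read 'a': A→{A, C}, B→{S, D}, C→{S}, D→{B}, E→{A, D}; now {S, A, B, C, D}.
Read 'a': S→{E}, A→{A, C}, B→{S, D}, C→{S}, D→{B}; now {S, A, B, C, D, E}.
Read 'a': S→{E}, A→{A, C}, B→{S, D}, C→{S}, D→{B}, E→{A, D}; now {S, A, B, C, D, E}.
Read 'b': S→{B, D}, A→{D}, B→{A}, C→{A}, D→{D}, E→{E}; union {A, B, D, E}; ε-closure = {A, B, C, D, E}.
Read 'b': A→{D}, B→{A}, C→{A}, D→{D}, E→{E}; union {A, D, E}; ε-closure = {A, B, C, D, E}.
The final set {A, B, C, D, E} contains the accepting states A, C.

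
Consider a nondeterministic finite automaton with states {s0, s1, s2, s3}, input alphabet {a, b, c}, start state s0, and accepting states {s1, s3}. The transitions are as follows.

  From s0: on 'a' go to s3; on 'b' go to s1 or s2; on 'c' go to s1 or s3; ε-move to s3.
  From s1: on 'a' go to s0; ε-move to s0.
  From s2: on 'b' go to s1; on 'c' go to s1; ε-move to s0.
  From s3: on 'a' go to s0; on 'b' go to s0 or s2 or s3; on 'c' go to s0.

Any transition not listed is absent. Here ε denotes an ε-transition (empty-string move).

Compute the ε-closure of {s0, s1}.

{s0, s1, s3}

Begin with {s0, s1}.
ε-move s0 → s3; add s3.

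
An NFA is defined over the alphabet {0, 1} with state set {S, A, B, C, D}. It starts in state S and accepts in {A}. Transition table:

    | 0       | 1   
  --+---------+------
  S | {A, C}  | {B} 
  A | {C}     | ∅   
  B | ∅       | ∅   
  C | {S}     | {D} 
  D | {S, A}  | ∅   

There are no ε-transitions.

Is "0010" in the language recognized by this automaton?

Start in {S}.
Read '0': {S} → {A, C}.
Read '0': {A, C} → {S, C}.
Read '1': {S, C} → {B, D}.
Read '0': {B, D} → {S, A}.
The final set {S, A} contains the accepting state A.

Yes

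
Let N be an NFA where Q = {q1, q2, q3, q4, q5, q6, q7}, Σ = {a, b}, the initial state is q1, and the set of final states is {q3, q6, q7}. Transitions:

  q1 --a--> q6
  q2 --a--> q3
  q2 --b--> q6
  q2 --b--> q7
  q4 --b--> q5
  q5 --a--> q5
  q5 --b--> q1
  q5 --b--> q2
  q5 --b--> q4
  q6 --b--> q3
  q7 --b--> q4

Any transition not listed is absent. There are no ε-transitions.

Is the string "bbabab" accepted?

Start in {q1}.
Read 'b': {q1} → ∅.
The set is empty and remains empty for the remaining 5 symbols.
The final set ∅ contains no accepting state.

No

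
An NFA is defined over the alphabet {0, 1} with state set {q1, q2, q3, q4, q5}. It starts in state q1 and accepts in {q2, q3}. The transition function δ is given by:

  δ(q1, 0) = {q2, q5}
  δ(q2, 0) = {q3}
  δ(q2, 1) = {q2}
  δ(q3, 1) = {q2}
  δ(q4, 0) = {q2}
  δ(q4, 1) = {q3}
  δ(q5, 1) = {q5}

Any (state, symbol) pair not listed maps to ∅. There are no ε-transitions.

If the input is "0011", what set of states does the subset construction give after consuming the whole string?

{q2}

Start in {q1}.
Read '0': {q1} → {q2, q5}.
Read '0': {q2, q5} → {q3}.
Read '1': {q3} → {q2}.
Read '1': {q2} → {q2}.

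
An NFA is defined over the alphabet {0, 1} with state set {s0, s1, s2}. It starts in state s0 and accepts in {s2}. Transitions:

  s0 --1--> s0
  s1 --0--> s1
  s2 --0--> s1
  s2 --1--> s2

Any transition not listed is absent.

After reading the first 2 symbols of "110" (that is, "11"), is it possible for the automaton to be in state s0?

Start in {s0}.
Read '1': s0→{s0}; now {s0}.
Read '1': s0→{s0}; now {s0}.
State s0 is in {s0}.

Yes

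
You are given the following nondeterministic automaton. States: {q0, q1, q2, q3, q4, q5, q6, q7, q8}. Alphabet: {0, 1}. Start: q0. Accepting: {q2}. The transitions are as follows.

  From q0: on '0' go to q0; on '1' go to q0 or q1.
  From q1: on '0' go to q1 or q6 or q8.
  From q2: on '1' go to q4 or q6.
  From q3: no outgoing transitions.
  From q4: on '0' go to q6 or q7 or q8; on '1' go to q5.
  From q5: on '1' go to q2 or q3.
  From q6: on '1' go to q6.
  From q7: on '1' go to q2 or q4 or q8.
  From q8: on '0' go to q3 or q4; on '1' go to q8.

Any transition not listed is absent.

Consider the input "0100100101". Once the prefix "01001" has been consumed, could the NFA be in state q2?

No

Start in {q0}.
Read '0': {q0} → {q0}.
Read '1': {q0} → {q0, q1}.
Read '0': {q0, q1} → {q0, q1, q6, q8}.
Read '0': {q0, q1, q6, q8} → {q0, q1, q3, q4, q6, q8}.
Read '1': {q0, q1, q3, q4, q6, q8} → {q0, q1, q5, q6, q8}.
State q2 is not in {q0, q1, q5, q6, q8}.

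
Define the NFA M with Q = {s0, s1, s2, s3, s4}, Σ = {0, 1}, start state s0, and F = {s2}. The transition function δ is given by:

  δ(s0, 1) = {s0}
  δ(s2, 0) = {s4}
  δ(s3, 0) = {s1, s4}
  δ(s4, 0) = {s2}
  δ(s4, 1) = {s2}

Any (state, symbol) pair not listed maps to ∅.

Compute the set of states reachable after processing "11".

{s0}

Start in {s0}.
Read '1': {s0} → {s0}.
Read '1': {s0} → {s0}.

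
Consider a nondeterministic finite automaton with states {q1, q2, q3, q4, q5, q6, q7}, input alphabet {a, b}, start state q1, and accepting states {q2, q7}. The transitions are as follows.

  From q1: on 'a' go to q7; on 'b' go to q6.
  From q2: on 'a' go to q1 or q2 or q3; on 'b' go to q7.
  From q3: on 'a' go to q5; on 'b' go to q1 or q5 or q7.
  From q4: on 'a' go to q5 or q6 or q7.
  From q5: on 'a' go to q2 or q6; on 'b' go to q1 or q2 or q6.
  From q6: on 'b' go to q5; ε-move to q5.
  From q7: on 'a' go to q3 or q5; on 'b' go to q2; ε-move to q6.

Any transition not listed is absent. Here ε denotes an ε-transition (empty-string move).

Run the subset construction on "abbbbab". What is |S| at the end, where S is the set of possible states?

5

Start in {q1}.
Read 'a': q1→{q7}; union {q7}; ε-closure = {q5, q6, q7}.
Read 'b': q5→{q1, q2, q6}, q6→{q5}, q7→{q2}; now {q1, q2, q5, q6}.
Read 'b': q1→{q6}, q2→{q7}, q5→{q1, q2, q6}, q6→{q5}; now {q1, q2, q5, q6, q7}.
Read 'b': q1→{q6}, q2→{q7}, q5→{q1, q2, q6}, q6→{q5}, q7→{q2}; now {q1, q2, q5, q6, q7}.
Read 'b': q1→{q6}, q2→{q7}, q5→{q1, q2, q6}, q6→{q5}, q7→{q2}; now {q1, q2, q5, q6, q7}.
Read 'a': q1→{q7}, q2→{q1, q2, q3}, q5→{q2, q6}, q6→∅, q7→{q3, q5}; now {q1, q2, q3, q5, q6, q7}.
Read 'b': q1→{q6}, q2→{q7}, q3→{q1, q5, q7}, q5→{q1, q2, q6}, q6→{q5}, q7→{q2}; now {q1, q2, q5, q6, q7}.
That set has 5 states.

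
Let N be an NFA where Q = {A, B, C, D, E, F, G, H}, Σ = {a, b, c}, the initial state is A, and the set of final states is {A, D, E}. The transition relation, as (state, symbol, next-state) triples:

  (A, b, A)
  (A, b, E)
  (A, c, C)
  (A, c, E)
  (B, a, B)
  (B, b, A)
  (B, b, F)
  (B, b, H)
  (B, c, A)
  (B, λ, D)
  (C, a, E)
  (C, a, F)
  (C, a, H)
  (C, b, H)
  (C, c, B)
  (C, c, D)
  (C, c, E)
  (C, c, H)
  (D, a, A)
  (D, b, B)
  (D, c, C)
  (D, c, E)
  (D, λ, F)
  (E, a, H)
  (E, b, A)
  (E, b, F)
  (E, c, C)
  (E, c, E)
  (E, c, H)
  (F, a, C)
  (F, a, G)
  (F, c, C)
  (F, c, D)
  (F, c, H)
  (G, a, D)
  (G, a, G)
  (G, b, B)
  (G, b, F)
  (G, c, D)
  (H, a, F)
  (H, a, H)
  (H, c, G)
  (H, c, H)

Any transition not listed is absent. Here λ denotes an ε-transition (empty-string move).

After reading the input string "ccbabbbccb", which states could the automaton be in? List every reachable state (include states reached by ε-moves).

{A, B, D, F, H}

Start in {A}.
Read 'c': A→{C, E}; now {C, E}.
Read 'c': C→{B, D, E, H}, E→{C, E, H}; union {B, C, D, E, H}; ε-closure = {B, C, D, E, F, H}.
Read 'b': B→{A, F, H}, C→{H}, D→{B}, E→{A, F}, F→∅, H→∅; union {A, B, F, H}; ε-closure = {A, B, D, F, H}.
Read 'a': A→∅, B→{B}, D→{A}, F→{C, G}, H→{F, H}; union {A, B, C, F, G, H}; ε-closure = {A, B, C, D, F, G, H}.
Read 'b': A→{A, E}, B→{A, F, H}, C→{H}, D→{B}, F→∅, G→{B, F}, H→∅; union {A, B, E, F, H}; ε-closure = {A, B, D, E, F, H}.
Read 'b': A→{A, E}, B→{A, F, H}, D→{B}, E→{A, F}, F→∅, H→∅; union {A, B, E, F, H}; ε-closure = {A, B, D, E, F, H}.
Read 'b': A→{A, E}, B→{A, F, H}, D→{B}, E→{A, F}, F→∅, H→∅; union {A, B, E, F, H}; ε-closure = {A, B, D, E, F, H}.
Read 'c': A→{C, E}, B→{A}, D→{C, E}, E→{C, E, H}, F→{C, D, H}, H→{G, H}; union {A, C, D, E, G, H}; ε-closure = {A, C, D, E, F, G, H}.
Read 'c': A→{C, E}, C→{B, D, E, H}, D→{C, E}, E→{C, E, H}, F→{C, D, H}, G→{D}, H→{G, H}; union {B, C, D, E, G, H}; ε-closure = {B, C, D, E, F, G, H}.
Read 'b': B→{A, F, H}, C→{H}, D→{B}, E→{A, F}, F→∅, G→{B, F}, H→∅; union {A, B, F, H}; ε-closure = {A, B, D, F, H}.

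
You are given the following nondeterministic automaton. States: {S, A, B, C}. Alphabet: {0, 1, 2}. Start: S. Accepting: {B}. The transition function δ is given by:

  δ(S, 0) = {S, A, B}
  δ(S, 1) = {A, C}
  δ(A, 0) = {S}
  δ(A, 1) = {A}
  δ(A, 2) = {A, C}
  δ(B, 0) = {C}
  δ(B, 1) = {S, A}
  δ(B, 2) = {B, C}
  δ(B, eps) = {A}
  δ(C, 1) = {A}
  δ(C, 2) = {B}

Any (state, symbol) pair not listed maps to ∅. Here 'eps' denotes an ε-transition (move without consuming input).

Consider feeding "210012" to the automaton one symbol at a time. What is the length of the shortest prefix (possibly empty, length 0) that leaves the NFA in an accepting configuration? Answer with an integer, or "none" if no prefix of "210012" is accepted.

Start in {S}.
Read '2': {S} → ∅.
The set is empty and remains empty for the remaining 5 symbols.
No reachable set along the way intersects F.

none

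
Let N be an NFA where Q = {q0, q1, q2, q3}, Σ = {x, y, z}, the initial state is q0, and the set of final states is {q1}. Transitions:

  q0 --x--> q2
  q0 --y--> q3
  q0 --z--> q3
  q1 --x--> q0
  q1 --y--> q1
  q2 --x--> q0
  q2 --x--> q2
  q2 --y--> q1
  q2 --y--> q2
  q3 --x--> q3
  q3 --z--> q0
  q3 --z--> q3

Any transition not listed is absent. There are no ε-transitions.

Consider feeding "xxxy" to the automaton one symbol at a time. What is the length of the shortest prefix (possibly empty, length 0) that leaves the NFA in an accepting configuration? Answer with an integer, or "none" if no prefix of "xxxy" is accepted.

4

Start in {q0}.
Read 'x': q0→{q2}; now {q2}.
Read 'x': q2→{q0, q2}; now {q0, q2}.
Read 'x': q0→{q2}, q2→{q0, q2}; now {q0, q2}.
Read 'y': q0→{q3}, q2→{q1, q2}; now {q1, q2, q3}.
None of the earlier sets intersect F, but {q1, q2, q3} does.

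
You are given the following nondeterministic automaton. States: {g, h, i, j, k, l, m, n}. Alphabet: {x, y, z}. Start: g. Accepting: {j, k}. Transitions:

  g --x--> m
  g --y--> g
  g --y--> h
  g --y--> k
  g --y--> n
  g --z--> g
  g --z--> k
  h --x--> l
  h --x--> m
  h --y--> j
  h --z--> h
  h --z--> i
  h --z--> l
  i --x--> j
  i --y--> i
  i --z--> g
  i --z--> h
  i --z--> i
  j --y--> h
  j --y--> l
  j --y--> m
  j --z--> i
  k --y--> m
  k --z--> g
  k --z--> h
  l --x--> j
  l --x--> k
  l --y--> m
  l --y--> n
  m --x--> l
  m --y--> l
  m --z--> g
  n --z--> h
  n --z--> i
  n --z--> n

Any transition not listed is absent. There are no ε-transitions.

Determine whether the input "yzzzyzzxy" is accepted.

Start in {g}.
Read 'y': g→{g, h, k, n}; now {g, h, k, n}.
Read 'z': g→{g, k}, h→{h, i, l}, k→{g, h}, n→{h, i, n}; now {g, h, i, k, l, n}.
Read 'z': g→{g, k}, h→{h, i, l}, i→{g, h, i}, k→{g, h}, l→∅, n→{h, i, n}; now {g, h, i, k, l, n}.
Read 'z': g→{g, k}, h→{h, i, l}, i→{g, h, i}, k→{g, h}, l→∅, n→{h, i, n}; now {g, h, i, k, l, n}.
Read 'y': g→{g, h, k, n}, h→{j}, i→{i}, k→{m}, l→{m, n}, n→∅; now {g, h, i, j, k, m, n}.
Read 'z': g→{g, k}, h→{h, i, l}, i→{g, h, i}, j→{i}, k→{g, h}, m→{g}, n→{h, i, n}; now {g, h, i, k, l, n}.
Read 'z': g→{g, k}, h→{h, i, l}, i→{g, h, i}, k→{g, h}, l→∅, n→{h, i, n}; now {g, h, i, k, l, n}.
Read 'x': g→{m}, h→{l, m}, i→{j}, k→∅, l→{j, k}, n→∅; now {j, k, l, m}.
Read 'y': j→{h, l, m}, k→{m}, l→{m, n}, m→{l}; now {h, l, m, n}.
The final set {h, l, m, n} contains no accepting state.

No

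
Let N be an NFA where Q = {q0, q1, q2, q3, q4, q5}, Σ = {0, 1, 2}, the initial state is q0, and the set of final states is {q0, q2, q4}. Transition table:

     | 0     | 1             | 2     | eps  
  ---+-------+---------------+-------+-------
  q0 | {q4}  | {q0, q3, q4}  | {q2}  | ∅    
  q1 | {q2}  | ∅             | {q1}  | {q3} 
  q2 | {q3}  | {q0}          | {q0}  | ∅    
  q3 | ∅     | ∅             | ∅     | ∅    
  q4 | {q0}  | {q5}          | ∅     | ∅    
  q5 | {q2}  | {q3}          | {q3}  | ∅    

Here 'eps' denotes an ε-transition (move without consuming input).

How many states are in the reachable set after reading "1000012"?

Start in {q0}.
Read '1': {q0} → {q0, q3, q4}.
Read '0': {q0, q3, q4} → {q0, q4}.
Read '0': {q0, q4} → {q0, q4}.
Read '0': {q0, q4} → {q0, q4}.
Read '0': {q0, q4} → {q0, q4}.
Read '1': {q0, q4} → {q0, q3, q4, q5}.
Read '2': {q0, q3, q4, q5} → {q2, q3}.
That set has 2 states.

2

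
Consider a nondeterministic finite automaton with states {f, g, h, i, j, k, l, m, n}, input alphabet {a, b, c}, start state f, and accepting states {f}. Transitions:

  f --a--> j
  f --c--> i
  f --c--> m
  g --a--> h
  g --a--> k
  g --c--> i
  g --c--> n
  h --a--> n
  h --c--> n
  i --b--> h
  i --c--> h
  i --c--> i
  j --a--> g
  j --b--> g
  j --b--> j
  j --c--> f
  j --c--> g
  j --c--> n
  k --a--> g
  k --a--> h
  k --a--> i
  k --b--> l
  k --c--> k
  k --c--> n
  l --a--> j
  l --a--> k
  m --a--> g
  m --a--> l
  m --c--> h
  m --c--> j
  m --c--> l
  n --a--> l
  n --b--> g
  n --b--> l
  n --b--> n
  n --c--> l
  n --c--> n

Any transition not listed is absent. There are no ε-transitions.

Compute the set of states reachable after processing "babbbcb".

∅

Start in {f}.
Read 'b': f→∅; now ∅.
The set is empty and remains empty for the remaining 6 symbols.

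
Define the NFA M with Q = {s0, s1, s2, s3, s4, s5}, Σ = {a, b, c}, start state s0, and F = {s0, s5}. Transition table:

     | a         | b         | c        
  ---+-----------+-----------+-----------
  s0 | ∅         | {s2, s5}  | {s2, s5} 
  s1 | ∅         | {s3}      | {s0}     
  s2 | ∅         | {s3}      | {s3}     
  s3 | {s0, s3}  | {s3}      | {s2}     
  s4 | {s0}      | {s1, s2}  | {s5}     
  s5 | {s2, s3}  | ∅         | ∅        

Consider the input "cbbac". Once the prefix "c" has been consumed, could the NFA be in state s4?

Start in {s0}.
Read 'c': {s0} → {s2, s5}.
State s4 is not in {s2, s5}.

No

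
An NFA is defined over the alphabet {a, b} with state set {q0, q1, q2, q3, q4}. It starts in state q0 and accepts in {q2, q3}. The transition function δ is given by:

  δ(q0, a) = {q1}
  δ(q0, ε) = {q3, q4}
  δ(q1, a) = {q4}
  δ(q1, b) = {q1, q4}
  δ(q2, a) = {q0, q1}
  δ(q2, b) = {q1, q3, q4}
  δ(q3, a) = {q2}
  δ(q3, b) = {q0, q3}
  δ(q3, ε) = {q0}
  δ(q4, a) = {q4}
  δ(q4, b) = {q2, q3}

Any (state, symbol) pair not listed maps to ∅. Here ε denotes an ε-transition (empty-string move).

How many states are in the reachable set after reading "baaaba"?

Start: ε-closure({q0}) = {q0, q3, q4}.
Read 'b': q0→∅, q3→{q0, q3}, q4→{q2, q3}; union {q0, q2, q3}; ε-closure = {q0, q2, q3, q4}.
Read 'a': q0→{q1}, q2→{q0, q1}, q3→{q2}, q4→{q4}; union {q0, q1, q2, q4}; ε-closure = {q0, q1, q2, q3, q4}.
Read 'a': q0→{q1}, q1→{q4}, q2→{q0, q1}, q3→{q2}, q4→{q4}; union {q0, q1, q2, q4}; ε-closure = {q0, q1, q2, q3, q4}.
Read 'a': q0→{q1}, q1→{q4}, q2→{q0, q1}, q3→{q2}, q4→{q4}; union {q0, q1, q2, q4}; ε-closure = {q0, q1, q2, q3, q4}.
Read 'b': q0→∅, q1→{q1, q4}, q2→{q1, q3, q4}, q3→{q0, q3}, q4→{q2, q3}; now {q0, q1, q2, q3, q4}.
Read 'a': q0→{q1}, q1→{q4}, q2→{q0, q1}, q3→{q2}, q4→{q4}; union {q0, q1, q2, q4}; ε-closure = {q0, q1, q2, q3, q4}.
That set has 5 states.

5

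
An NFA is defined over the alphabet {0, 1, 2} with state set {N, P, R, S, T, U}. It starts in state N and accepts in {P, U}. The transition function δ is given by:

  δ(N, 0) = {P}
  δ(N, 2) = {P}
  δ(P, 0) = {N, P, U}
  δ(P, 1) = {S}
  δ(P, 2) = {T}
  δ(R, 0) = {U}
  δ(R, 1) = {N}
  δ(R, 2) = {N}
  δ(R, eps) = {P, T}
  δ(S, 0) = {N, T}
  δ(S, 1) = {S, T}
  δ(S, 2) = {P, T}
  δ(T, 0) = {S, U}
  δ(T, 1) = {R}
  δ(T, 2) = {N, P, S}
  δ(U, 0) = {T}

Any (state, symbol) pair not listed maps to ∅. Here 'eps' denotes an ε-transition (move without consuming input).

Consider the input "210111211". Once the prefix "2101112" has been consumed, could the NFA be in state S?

Start in {N}.
Read '2': N→{P}; now {P}.
Read '1': P→{S}; now {S}.
Read '0': S→{N, T}; now {N, T}.
Read '1': N→∅, T→{R}; union {R}; ε-closure = {P, R, T}.
Read '1': P→{S}, R→{N}, T→{R}; union {N, R, S}; ε-closure = {N, P, R, S, T}.
Read '1': N→∅, P→{S}, R→{N}, S→{S, T}, T→{R}; union {N, R, S, T}; ε-closure = {N, P, R, S, T}.
Read '2': N→{P}, P→{T}, R→{N}, S→{P, T}, T→{N, P, S}; now {N, P, S, T}.
State S is in {N, P, S, T}.

Yes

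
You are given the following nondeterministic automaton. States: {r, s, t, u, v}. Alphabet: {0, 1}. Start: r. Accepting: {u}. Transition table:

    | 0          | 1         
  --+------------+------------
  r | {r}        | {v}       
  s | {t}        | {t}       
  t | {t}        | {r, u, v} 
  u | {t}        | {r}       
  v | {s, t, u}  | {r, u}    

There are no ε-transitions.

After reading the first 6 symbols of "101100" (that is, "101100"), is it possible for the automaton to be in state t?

Yes

Start in {r}.
Read '1': r→{v}; now {v}.
Read '0': v→{s, t, u}; now {s, t, u}.
Read '1': s→{t}, t→{r, u, v}, u→{r}; now {r, t, u, v}.
Read '1': r→{v}, t→{r, u, v}, u→{r}, v→{r, u}; now {r, u, v}.
Read '0': r→{r}, u→{t}, v→{s, t, u}; now {r, s, t, u}.
Read '0': r→{r}, s→{t}, t→{t}, u→{t}; now {r, t}.
State t is in {r, t}.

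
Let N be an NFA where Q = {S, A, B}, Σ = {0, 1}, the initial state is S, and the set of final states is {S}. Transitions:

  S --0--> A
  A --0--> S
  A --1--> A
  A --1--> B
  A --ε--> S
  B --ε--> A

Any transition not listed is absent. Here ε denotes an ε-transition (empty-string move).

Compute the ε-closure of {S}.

{S}

Begin with {S}.
No ε-moves leave this set, so the closure equals the set itself.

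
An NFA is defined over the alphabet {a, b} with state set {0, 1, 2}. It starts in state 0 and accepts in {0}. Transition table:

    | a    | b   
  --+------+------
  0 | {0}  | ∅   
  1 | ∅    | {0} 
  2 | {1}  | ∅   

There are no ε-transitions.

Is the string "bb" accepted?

No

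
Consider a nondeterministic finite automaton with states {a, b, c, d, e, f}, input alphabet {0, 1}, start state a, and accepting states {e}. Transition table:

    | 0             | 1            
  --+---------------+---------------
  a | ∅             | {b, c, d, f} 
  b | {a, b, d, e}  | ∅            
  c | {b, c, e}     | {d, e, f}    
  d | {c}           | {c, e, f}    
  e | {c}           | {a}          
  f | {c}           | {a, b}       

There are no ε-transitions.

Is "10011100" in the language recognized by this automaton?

Yes

Start in {a}.
Read '1': {a} → {b, c, d, f}.
Read '0': {b, c, d, f} → {a, b, c, d, e}.
Read '0': {a, b, c, d, e} → {a, b, c, d, e}.
Read '1': {a, b, c, d, e} → {a, b, c, d, e, f}.
Read '1': {a, b, c, d, e, f} → {a, b, c, d, e, f}.
Read '1': {a, b, c, d, e, f} → {a, b, c, d, e, f}.
Read '0': {a, b, c, d, e, f} → {a, b, c, d, e}.
Read '0': {a, b, c, d, e} → {a, b, c, d, e}.
The final set {a, b, c, d, e} contains the accepting state e.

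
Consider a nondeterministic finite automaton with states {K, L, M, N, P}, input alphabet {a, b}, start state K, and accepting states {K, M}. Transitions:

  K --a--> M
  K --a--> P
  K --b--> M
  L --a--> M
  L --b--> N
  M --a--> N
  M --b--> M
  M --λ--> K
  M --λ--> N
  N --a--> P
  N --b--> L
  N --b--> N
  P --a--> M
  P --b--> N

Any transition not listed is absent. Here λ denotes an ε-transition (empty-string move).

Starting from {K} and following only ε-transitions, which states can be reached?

{K}

Begin with {K}.
No ε-moves leave this set, so the closure equals the set itself.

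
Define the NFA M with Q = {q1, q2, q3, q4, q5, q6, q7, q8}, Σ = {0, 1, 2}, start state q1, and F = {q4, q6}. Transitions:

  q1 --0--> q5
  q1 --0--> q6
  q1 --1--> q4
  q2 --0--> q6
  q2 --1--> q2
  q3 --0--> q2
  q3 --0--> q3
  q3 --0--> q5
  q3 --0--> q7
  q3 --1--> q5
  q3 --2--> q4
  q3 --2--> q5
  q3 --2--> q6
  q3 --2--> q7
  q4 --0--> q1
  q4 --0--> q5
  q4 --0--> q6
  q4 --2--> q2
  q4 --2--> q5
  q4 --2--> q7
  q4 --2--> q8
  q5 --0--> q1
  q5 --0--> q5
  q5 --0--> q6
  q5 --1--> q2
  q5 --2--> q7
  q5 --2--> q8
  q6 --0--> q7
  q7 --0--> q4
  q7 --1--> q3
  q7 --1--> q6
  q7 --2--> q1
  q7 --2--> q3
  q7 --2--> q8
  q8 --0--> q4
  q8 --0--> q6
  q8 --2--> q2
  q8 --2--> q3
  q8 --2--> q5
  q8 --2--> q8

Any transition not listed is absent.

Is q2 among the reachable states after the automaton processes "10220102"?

No

Start in {q1}.
Read '1': q1→{q4}; now {q4}.
Read '0': q4→{q1, q5, q6}; now {q1, q5, q6}.
Read '2': q1→∅, q5→{q7, q8}, q6→∅; now {q7, q8}.
Read '2': q7→{q1, q3, q8}, q8→{q2, q3, q5, q8}; now {q1, q2, q3, q5, q8}.
Read '0': q1→{q5, q6}, q2→{q6}, q3→{q2, q3, q5, q7}, q5→{q1, q5, q6}, q8→{q4, q6}; now {q1, q2, q3, q4, q5, q6, q7}.
Read '1': q1→{q4}, q2→{q2}, q3→{q5}, q4→∅, q5→{q2}, q6→∅, q7→{q3, q6}; now {q2, q3, q4, q5, q6}.
Read '0': q2→{q6}, q3→{q2, q3, q5, q7}, q4→{q1, q5, q6}, q5→{q1, q5, q6}, q6→{q7}; now {q1, q2, q3, q5, q6, q7}.
Read '2': q1→∅, q2→∅, q3→{q4, q5, q6, q7}, q5→{q7, q8}, q6→∅, q7→{q1, q3, q8}; now {q1, q3, q4, q5, q6, q7, q8}.
State q2 is not in {q1, q3, q4, q5, q6, q7, q8}.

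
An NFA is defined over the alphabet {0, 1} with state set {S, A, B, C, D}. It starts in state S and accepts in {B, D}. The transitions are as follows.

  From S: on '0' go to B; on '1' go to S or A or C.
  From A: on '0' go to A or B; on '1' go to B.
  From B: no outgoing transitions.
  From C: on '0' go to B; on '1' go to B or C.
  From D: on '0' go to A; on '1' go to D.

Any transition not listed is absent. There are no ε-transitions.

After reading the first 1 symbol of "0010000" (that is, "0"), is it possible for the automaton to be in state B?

Yes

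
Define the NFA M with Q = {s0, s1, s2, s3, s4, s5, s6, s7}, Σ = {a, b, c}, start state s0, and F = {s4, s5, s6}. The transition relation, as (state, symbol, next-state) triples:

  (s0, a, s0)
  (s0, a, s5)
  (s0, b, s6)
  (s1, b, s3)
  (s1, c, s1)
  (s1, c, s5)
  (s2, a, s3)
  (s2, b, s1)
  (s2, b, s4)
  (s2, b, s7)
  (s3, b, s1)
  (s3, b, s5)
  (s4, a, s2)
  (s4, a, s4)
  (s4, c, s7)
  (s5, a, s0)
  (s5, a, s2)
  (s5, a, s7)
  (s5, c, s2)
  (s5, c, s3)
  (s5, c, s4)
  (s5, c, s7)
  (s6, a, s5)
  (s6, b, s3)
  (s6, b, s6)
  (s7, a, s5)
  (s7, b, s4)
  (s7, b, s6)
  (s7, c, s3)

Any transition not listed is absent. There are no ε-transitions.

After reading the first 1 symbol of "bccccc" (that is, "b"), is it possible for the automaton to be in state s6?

Start in {s0}.
Read 'b': {s0} → {s6}.
State s6 is in {s6}.

Yes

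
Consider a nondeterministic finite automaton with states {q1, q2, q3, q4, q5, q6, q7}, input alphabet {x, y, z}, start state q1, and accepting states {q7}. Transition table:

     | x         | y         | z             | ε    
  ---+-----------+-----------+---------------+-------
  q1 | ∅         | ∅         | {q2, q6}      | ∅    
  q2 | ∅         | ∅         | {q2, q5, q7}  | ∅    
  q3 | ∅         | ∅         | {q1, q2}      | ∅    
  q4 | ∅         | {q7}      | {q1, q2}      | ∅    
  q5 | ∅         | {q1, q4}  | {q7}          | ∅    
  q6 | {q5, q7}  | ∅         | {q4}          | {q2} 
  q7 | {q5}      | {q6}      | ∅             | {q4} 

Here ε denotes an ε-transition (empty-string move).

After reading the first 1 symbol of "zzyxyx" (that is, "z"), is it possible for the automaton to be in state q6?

Yes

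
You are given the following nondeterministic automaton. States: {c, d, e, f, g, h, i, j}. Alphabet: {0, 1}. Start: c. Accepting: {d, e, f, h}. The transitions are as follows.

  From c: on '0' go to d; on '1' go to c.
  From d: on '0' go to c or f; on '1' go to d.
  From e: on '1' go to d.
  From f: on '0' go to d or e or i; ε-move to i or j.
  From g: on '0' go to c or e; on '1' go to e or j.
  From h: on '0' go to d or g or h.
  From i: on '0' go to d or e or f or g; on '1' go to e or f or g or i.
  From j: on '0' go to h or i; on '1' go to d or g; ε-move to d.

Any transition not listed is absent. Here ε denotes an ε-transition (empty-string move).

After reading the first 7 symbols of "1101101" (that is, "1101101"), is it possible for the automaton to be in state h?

No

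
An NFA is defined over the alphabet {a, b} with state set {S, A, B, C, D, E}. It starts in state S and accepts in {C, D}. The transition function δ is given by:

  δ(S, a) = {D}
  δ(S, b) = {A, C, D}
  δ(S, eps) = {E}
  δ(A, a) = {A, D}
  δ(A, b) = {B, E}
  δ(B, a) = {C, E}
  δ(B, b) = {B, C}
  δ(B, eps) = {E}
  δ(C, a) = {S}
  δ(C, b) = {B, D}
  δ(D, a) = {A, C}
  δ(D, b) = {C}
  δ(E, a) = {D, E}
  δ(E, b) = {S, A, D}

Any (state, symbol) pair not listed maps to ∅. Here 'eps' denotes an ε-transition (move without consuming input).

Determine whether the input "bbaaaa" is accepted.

Yes

Start: ε-closure({S}) = {S, E}.
Read 'b': {S, E} → {S, A, C, D, E}.
Read 'b': {S, A, C, D, E} → {S, A, B, C, D, E}.
Read 'a': {S, A, B, C, D, E} → {S, A, C, D, E}.
Read 'a': {S, A, C, D, E} → {S, A, C, D, E}.
Read 'a': {S, A, C, D, E} → {S, A, C, D, E}.
Read 'a': {S, A, C, D, E} → {S, A, C, D, E}.
The final set {S, A, C, D, E} contains the accepting states C, D.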